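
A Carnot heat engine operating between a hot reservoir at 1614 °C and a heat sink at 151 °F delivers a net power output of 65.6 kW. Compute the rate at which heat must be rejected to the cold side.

Q̇_C ≈ 14.4 kW

T_H = 1614 °C → 1614 + 273.15 = 1887.15 K.
T_C = 151 °F → (151 − 32) × 5/9 = 66.11 °C = 339.26 K.
For a reversible engine, η = 1 − T_C/T_H = 1 − 339.26/1887.15 = 0.8202.
Since Q_C/Q_H = T_C/T_H and Q_H = W/η, Q_C = W·T_C/(T_H − T_C) = 65.6 × 339.26/1547.89 = 14.4 kW.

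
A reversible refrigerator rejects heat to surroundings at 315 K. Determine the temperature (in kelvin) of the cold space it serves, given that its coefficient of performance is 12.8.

COP_R = T_C/(T_H − T_C) ⇒ T_C = T_H·COP_R/(1 + COP_R) = 315.00 × 12.8/(1 + 12.8) = 292 K.

T_C ≈ 292 K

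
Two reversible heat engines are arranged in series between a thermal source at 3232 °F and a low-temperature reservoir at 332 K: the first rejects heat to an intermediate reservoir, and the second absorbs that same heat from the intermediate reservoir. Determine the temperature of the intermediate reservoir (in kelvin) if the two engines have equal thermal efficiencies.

T_m ≈ 825 K

T_H = 3232 °F → (3232 − 32) × 5/9 = 1777.78 °C = 2050.93 K.
Equal efficiencies require 1 − T_m/T_H = 1 − T_C/T_m, i.e. T_m/T_H = T_C/T_m, so T_m = √(T_H·T_C) = √(2050.93 × 332.00) = 825 K.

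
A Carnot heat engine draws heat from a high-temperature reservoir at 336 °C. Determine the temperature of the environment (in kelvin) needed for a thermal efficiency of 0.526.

T_H = 336 °C → 336 + 273.15 = 609.15 K.
From η = 1 − T_C/T_H, T_C = T_H·(1 − η) = 609.15 × (1 − 0.526) = 289 K.

T_C ≈ 289 K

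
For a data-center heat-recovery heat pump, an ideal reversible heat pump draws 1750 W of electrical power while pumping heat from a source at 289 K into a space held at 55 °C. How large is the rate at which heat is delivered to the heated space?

Q̇_H ≈ 14700 W

T_H = 55 °C → 55 + 273.15 = 328.15 K.
For a reversible heat pump, COP_HP = T_H/(T_H − T_C) = 328.15/39.15 = 8.3819.
Q_H = COP_HP · W = 8.3819 × 1750 = 14700 W.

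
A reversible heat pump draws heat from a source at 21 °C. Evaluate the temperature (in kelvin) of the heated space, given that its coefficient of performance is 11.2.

T_H ≈ 323 K

T_C = 21 °C → 21 + 273.15 = 294.15 K.
COP_HP = T_H/(T_H − T_C) ⇒ T_H = T_C·COP_HP/(COP_HP − 1) = 294.15 × 11.2/(11.2 − 1) = 323 K.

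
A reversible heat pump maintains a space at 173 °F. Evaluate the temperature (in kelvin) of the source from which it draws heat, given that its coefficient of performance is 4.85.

T_C ≈ 279.0 K

T_H = 173 °F → (173 − 32) × 5/9 = 78.33 °C = 351.48 K.
COP_HP = T_H/(T_H − T_C) ⇒ T_C = T_H·(COP_HP − 1)/COP_HP = 351.48 × (4.85 − 1)/4.85 = 279.0 K.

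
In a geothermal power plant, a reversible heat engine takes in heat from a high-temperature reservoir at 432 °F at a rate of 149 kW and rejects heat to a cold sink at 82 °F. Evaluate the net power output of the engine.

Ẇ ≈ 58.49 kW

T_H = 432 °F → (432 − 32) × 5/9 = 222.22 °C = 495.37 K.
T_C = 82 °F → (82 − 32) × 5/9 = 27.78 °C = 300.93 K.
The Carnot efficiency is η = 1 − T_C/T_H = 1 − 300.93/495.37 = 0.3925.
W = η·Q_H = 0.3925 × 149 = 58.49 kW.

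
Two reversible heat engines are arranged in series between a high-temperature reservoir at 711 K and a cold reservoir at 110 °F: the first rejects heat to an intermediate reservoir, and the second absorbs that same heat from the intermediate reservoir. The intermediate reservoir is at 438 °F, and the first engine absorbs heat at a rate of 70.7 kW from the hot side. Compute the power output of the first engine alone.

Ẇ₁ ≈ 21.1 kW

T_C = 110 °F → (110 − 32) × 5/9 = 43.33 °C = 316.48 K.
T_m = 438 °F → (438 − 32) × 5/9 = 225.56 °C = 498.71 K.
First-stage efficiency η₁ = 1 − T_m/T_H = 1 − 498.71/711.00 = 0.2986.
W₁ = η₁·Q_H = 0.2986 × 70.7 = 21.1 kW.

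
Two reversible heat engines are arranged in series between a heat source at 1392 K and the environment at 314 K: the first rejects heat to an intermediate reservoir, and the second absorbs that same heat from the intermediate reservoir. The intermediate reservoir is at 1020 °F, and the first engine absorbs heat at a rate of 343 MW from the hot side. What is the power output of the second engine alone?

Ẇ₂ ≈ 125 MW

T_m = 1020 °F → (1020 − 32) × 5/9 = 548.89 °C = 822.04 K.
Heat entering the second stage: Q_m = Q_H·(T_m/T_H) = 343 × 822.04/1392.00 = 203 MW.
Second-stage efficiency η₂ = 1 − T_C/T_m = 1 − 314.00/822.04 = 0.6180, so W₂ = η₂·Q_m = 125 MW.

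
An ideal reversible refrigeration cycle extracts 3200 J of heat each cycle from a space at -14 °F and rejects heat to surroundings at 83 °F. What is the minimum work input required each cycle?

T_H = 83 °F → (83 − 32) × 5/9 = 28.33 °C = 301.48 K.
T_C = -14 °F → (-14 − 32) × 5/9 = -25.56 °C = 247.59 K.
COP_R = T_C/(T_H − T_C) = 247.59/53.89 = 4.5945.
W = Q_C/COP_R = 3200/4.5945 = 696 J.

W_in ≈ 696 J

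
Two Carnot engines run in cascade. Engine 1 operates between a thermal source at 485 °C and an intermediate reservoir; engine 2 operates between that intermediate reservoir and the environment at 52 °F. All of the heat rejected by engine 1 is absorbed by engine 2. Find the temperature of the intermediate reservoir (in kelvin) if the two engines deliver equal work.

T_m ≈ 521 K

T_H = 485 °C → 485 + 273.15 = 758.15 K.
T_C = 52 °F → (52 − 32) × 5/9 = 11.11 °C = 284.26 K.
For reversible stages Q_m = Q_H·(T_m/T_H). Setting W₁ = Q_H(1 − T_m/T_H) equal to W₂ = Q_m(1 − T_C/T_m) = Q_H·(T_m − T_C)/T_H gives T_H − T_m = T_m − T_C, so T_m = (T_H + T_C)/2 = (758.15 + 284.26)/2 = 521 K.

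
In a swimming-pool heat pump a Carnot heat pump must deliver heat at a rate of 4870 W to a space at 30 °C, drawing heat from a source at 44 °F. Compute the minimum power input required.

T_H = 30 °C → 30 + 273.15 = 303.15 K.
T_C = 44 °F → (44 − 32) × 5/9 = 6.67 °C = 279.82 K.
Reversible heating COP: COP_HP = T_H/(T_H − T_C) = 303.15/23.33 = 12.9921.
W = Q_H/COP_HP = 4870/12.9921 = 375 W.

Ẇ_in ≈ 375 W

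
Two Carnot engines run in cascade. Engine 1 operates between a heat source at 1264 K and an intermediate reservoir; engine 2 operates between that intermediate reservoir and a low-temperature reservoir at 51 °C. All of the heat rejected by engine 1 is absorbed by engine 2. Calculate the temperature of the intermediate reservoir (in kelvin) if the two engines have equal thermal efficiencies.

T_m ≈ 640 K

T_C = 51 °C → 51 + 273.15 = 324.15 K.
Equal efficiencies require 1 − T_m/T_H = 1 − T_C/T_m, i.e. T_m/T_H = T_C/T_m, so T_m = √(T_H·T_C) = √(1264.00 × 324.15) = 640 K.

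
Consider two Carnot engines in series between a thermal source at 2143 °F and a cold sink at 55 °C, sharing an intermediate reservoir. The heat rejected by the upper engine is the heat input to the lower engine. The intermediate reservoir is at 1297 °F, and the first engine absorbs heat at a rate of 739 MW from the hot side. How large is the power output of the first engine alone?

Ẇ₁ ≈ 240.2 MW

T_H = 2143 °F → (2143 − 32) × 5/9 = 1172.78 °C = 1445.93 K.
T_C = 55 °C → 55 + 273.15 = 328.15 K.
T_m = 1297 °F → (1297 − 32) × 5/9 = 702.78 °C = 975.93 K.
First-stage efficiency η₁ = 1 − T_m/T_H = 1 − 975.93/1445.93 = 0.3251.
W₁ = η₁·Q_H = 0.3251 × 739 = 240.2 MW.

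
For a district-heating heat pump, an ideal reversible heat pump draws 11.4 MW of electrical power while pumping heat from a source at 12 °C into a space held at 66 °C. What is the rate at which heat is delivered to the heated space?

Q̇_H ≈ 71.60 MW

T_H = 66 °C → 66 + 273.15 = 339.15 K.
T_C = 12 °C → 12 + 273.15 = 285.15 K.
COP_HP = T_H/(T_H − T_C) = 339.15/54.00 = 6.2806.
Q_H = COP_HP · W = 6.2806 × 11.4 = 71.60 MW.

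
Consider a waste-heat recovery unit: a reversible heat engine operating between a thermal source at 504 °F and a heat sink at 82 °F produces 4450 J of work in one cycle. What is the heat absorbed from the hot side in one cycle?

T_H = 504 °F → (504 − 32) × 5/9 = 262.22 °C = 535.37 K.
T_C = 82 °F → (82 − 32) × 5/9 = 27.78 °C = 300.93 K.
For a reversible engine, η = 1 − T_C/T_H = 1 − 300.93/535.37 = 0.4379.
Q_H = W/η = 4450/0.4379 = 10200 J.

Q_H ≈ 10200 J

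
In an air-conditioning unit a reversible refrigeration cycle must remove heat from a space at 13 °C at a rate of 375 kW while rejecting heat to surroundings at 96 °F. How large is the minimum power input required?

Ẇ_in ≈ 29.6 kW

T_H = 96 °F → (96 − 32) × 5/9 = 35.56 °C = 308.71 K.
T_C = 13 °C → 13 + 273.15 = 286.15 K.
COP_R = T_C/(T_H − T_C) = 286.15/22.56 = 12.6865.
W = Q_C/COP_R = 375/12.6865 = 29.6 kW.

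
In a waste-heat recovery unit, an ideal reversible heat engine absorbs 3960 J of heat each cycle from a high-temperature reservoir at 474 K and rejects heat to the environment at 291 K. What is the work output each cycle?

For a reversible engine, η = 1 − T_C/T_H = 1 − 291.00/474.00 = 0.3861.
W = η·Q_H = 0.3861 × 3960 = 1530 J.

W ≈ 1530 J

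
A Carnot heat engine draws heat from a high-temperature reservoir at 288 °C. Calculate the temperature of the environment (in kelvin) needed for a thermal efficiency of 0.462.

T_C ≈ 301.9 K

T_H = 288 °C → 288 + 273.15 = 561.15 K.
From η = 1 − T_C/T_H, T_C = T_H·(1 − η) = 561.15 × (1 − 0.462) = 301.9 K.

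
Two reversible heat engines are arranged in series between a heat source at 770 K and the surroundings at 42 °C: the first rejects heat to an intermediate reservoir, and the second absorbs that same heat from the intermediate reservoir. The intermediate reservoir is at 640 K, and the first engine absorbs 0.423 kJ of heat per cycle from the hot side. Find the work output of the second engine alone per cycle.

T_C = 42 °C → 42 + 273.15 = 315.15 K.
Heat entering the second stage: Q_m = Q_H·(T_m/T_H) = 0.423 × 640.00/770.00 = 0.352 kJ.
Second-stage efficiency η₂ = 1 − T_C/T_m = 1 − 315.15/640.00 = 0.5076, so W₂ = η₂·Q_m = 0.178 kJ.

W₂ ≈ 0.178 kJ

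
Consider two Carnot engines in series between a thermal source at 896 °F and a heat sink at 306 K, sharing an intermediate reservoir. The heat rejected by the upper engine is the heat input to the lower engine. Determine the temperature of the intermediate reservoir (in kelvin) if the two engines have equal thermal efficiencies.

T_H = 896 °F → (896 − 32) × 5/9 = 480.00 °C = 753.15 K.
Equal efficiencies require 1 − T_m/T_H = 1 − T_C/T_m, i.e. T_m/T_H = T_C/T_m, so T_m = √(T_H·T_C) = √(753.15 × 306.00) = 480 K.

T_m ≈ 480 K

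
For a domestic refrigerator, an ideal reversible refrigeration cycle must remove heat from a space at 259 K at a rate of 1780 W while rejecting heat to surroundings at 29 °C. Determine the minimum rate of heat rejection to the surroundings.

Q̇_H ≈ 2080 W

T_H = 29 °C → 29 + 273.15 = 302.15 K.
For a reversible cycle Q_H/Q_C = T_H/T_C, so Q_H = Q_C·T_H/T_C = 1780 × 302.15/259.00 = 2080 W.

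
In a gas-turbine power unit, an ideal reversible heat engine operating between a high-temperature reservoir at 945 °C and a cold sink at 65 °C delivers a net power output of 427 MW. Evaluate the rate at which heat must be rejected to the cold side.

T_H = 945 °C → 945 + 273.15 = 1218.15 K.
T_C = 65 °C → 65 + 273.15 = 338.15 K.
The Carnot efficiency is η = 1 − T_C/T_H = 1 − 338.15/1218.15 = 0.7224.
Since Q_C/Q_H = T_C/T_H and Q_H = W/η, Q_C = W·T_C/(T_H − T_C) = 427 × 338.15/880.00 = 164 MW.

Q̇_C ≈ 164 MW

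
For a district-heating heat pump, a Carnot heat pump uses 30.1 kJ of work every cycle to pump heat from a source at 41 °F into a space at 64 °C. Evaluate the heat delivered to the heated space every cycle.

T_H = 64 °C → 64 + 273.15 = 337.15 K.
T_C = 41 °F → (41 − 32) × 5/9 = 5.00 °C = 278.15 K.
COP_HP = T_H/(T_H − T_C) = 337.15/59.00 = 5.7144.
Q_H = COP_HP · W = 5.7144 × 30.1 = 172.0 kJ.

Q_H ≈ 172.0 kJ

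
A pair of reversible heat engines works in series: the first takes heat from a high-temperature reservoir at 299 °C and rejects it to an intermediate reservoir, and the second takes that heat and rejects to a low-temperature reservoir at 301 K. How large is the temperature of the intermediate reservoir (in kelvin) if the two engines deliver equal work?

T_m ≈ 436.6 K

T_H = 299 °C → 299 + 273.15 = 572.15 K.
For reversible stages Q_m = Q_H·(T_m/T_H). Setting W₁ = Q_H(1 − T_m/T_H) equal to W₂ = Q_m(1 − T_C/T_m) = Q_H·(T_m − T_C)/T_H gives T_H − T_m = T_m − T_C, so T_m = (T_H + T_C)/2 = (572.15 + 301.00)/2 = 436.6 K.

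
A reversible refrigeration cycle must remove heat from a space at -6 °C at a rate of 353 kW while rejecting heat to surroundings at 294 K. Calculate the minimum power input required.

Ẇ_in ≈ 35.48 kW

T_C = -6 °C → -6 + 273.15 = 267.15 K.
The reversible coefficient of performance is COP_R = T_C/(T_H − T_C) = 267.15/26.85 = 9.9497.
W = Q_C/COP_R = 353/9.9497 = 35.48 kW.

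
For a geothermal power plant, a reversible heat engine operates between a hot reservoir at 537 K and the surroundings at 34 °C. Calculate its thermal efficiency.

T_C = 34 °C → 34 + 273.15 = 307.15 K.
The Carnot efficiency is η = 1 − T_C/T_H = 1 − 307.15/537.00 = 0.428.

η ≈ 0.428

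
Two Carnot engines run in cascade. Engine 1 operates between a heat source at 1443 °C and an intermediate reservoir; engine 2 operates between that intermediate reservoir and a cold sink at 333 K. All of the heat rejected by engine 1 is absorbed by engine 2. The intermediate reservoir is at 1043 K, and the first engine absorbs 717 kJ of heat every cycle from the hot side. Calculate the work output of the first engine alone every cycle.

T_H = 1443 °C → 1443 + 273.15 = 1716.15 K.
First-stage efficiency η₁ = 1 − T_m/T_H = 1 − 1043.00/1716.15 = 0.3922.
W₁ = η₁·Q_H = 0.3922 × 717 = 281 kJ.

W₁ ≈ 281 kJ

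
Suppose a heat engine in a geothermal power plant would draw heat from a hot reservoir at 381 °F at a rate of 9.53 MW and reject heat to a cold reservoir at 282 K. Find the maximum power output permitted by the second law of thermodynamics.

Ẇ_max ≈ 3.78 MW

T_H = 381 °F → (381 − 32) × 5/9 = 193.89 °C = 467.04 K.
The upper bound on efficiency is η_max = 1 − T_C/T_H = 1 − 282.00/467.04 = 0.3962.
W_max = η_max · Q_H = 0.3962 × 9.53 = 3.78 MW.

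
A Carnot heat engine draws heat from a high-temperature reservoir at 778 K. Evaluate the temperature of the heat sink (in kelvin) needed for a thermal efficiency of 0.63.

T_C ≈ 288 K

From η = 1 − T_C/T_H, T_C = T_H·(1 − η) = 778.00 × (1 − 0.63) = 288 K.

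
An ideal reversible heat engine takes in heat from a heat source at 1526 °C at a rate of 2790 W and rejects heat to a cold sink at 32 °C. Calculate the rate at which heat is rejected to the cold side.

T_H = 1526 °C → 1526 + 273.15 = 1799.15 K.
T_C = 32 °C → 32 + 273.15 = 305.15 K.
The Carnot efficiency is η = 1 − T_C/T_H = 1 − 305.15/1799.15 = 0.8304.
For a reversible cycle Q_C/Q_H = T_C/T_H, so Q_C = 2790 × 305.15/1799.15 = 473 W.

Q̇_C ≈ 473 W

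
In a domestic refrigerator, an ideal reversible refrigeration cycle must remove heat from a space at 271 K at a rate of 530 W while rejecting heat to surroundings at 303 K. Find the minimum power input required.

COP_R = T_C/(T_H − T_C) = 271.00/32.00 = 8.4688.
W = Q_C/COP_R = 530/8.4688 = 62.6 W.

Ẇ_in ≈ 62.6 W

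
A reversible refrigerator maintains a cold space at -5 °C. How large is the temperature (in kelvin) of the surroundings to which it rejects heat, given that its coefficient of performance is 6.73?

T_C = -5 °C → -5 + 273.15 = 268.15 K.
COP_R = T_C/(T_H − T_C) ⇒ T_H = T_C·(1 + 1/COP_R) = 268.15 × (1 + 1/6.73) = 308 K.

T_H ≈ 308 K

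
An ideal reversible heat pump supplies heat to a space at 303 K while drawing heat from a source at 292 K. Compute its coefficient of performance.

COP_HP = T_H/(T_H − T_C) = 303.00/(303.00 − 292.00) = 27.5.

COP_HP ≈ 27.5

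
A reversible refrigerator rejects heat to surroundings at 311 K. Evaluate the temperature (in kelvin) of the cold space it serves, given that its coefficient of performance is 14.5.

T_C ≈ 290.9 K

COP_R = T_C/(T_H − T_C) ⇒ T_C = T_H·COP_R/(1 + COP_R) = 311.00 × 14.5/(1 + 14.5) = 290.9 K.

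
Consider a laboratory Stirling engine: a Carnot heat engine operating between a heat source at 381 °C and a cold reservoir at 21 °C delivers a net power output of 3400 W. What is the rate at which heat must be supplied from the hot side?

T_H = 381 °C → 381 + 273.15 = 654.15 K.
T_C = 21 °C → 21 + 273.15 = 294.15 K.
η_rev = 1 − T_C/T_H = 1 − 294.15/654.15 = 0.5503.
Q_H = W/η = 3400/0.5503 = 6178 W.

Q̇_H ≈ 6178 W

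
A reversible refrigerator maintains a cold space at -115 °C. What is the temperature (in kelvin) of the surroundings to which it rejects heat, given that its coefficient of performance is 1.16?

T_H ≈ 294.5 K

T_C = -115 °C → -115 + 273.15 = 158.15 K.
COP_R = T_C/(T_H − T_C) ⇒ T_H = T_C·(1 + 1/COP_R) = 158.15 × (1 + 1/1.16) = 294.5 K.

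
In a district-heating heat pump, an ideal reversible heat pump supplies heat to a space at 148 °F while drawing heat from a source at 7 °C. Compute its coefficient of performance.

COP_HP ≈ 5.877

T_H = 148 °F → (148 − 32) × 5/9 = 64.44 °C = 337.59 K.
T_C = 7 °C → 7 + 273.15 = 280.15 K.
COP_HP = T_H/(T_H − T_C) = 337.59/(337.59 − 280.15) = 5.877.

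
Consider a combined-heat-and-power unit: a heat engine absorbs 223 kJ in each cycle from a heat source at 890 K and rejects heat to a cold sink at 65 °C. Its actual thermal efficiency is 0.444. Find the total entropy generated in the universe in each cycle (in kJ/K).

ΔS_univ ≈ 0.116 kJ/K

T_C = 65 °C → 65 + 273.15 = 338.15 K.
W = η·Q_H = 0.444 × 223 = 99.01 kJ, so Q_C = Q_H − W = 124.0 kJ.
The hot reservoir loses entropy Q_H/T_H = 223/890.00 = 0.2506 kJ/K; the cold reservoir gains Q_C/T_C = 124.0/338.15 = 0.3667 kJ/K.
ΔS_univ = −Q_H/T_H + Q_C/T_C = 0.116 kJ/K (> 0, since η = 0.444 < η_Carnot = 0.620).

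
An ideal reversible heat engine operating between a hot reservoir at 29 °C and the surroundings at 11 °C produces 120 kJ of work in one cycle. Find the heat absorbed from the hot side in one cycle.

Q_H ≈ 2014 kJ

T_H = 29 °C → 29 + 273.15 = 302.15 K.
T_C = 11 °C → 11 + 273.15 = 284.15 K.
Carnot efficiency: η = 1 − T_C/T_H = 1 − 284.15/302.15 = 0.0596.
Q_H = W/η = 120/0.0596 = 2014 kJ.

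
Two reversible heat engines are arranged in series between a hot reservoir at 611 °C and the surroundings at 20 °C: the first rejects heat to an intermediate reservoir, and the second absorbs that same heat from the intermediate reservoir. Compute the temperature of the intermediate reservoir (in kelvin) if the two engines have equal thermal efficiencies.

T_H = 611 °C → 611 + 273.15 = 884.15 K.
T_C = 20 °C → 20 + 273.15 = 293.15 K.
Equal efficiencies require 1 − T_m/T_H = 1 − T_C/T_m, i.e. T_m/T_H = T_C/T_m, so T_m = √(T_H·T_C) = √(884.15 × 293.15) = 509 K.

T_m ≈ 509 K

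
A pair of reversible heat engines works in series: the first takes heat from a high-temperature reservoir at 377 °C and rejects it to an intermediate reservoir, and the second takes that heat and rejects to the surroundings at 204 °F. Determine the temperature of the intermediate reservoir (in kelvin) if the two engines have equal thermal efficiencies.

T_m ≈ 490 K

T_H = 377 °C → 377 + 273.15 = 650.15 K.
T_C = 204 °F → (204 − 32) × 5/9 = 95.56 °C = 368.71 K.
Equal efficiencies require 1 − T_m/T_H = 1 − T_C/T_m, i.e. T_m/T_H = T_C/T_m, so T_m = √(T_H·T_C) = √(650.15 × 368.71) = 490 K.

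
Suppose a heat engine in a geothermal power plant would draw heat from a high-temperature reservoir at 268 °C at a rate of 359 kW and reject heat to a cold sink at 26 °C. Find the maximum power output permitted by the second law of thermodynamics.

Ẇ_max ≈ 161 kW

T_H = 268 °C → 268 + 273.15 = 541.15 K.
T_C = 26 °C → 26 + 273.15 = 299.15 K.
The second-law ceiling is the Carnot efficiency, η_max = 1 − T_C/T_H = 1 − 299.15/541.15 = 0.4472.
W_max = η_max · Q_H = 0.4472 × 359 = 161 kW.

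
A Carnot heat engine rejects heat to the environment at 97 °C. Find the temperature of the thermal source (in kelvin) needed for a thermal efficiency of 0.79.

T_H ≈ 1760 K

T_C = 97 °C → 97 + 273.15 = 370.15 K.
From η = 1 − T_C/T_H, solving for T_H gives T_H = T_C/(1 − η) = 370.15/(1 − 0.79) = 1760 K.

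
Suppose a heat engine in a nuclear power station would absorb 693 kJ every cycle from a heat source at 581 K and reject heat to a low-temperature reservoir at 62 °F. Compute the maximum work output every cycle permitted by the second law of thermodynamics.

T_C = 62 °F → (62 − 32) × 5/9 = 16.67 °C = 289.82 K.
The second-law ceiling is the Carnot efficiency, η_max = 1 − T_C/T_H = 1 − 289.82/581.00 = 0.5012.
W_max = η_max · Q_H = 0.5012 × 693 = 347 kJ.

W_max ≈ 347 kJ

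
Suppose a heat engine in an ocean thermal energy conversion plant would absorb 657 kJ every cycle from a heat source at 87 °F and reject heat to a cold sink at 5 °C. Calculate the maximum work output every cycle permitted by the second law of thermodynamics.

T_H = 87 °F → (87 − 32) × 5/9 = 30.56 °C = 303.71 K.
T_C = 5 °C → 5 + 273.15 = 278.15 K.
The upper bound on efficiency is η_max = 1 − T_C/T_H = 1 − 278.15/303.71 = 0.0841.
W_max = η_max · Q_H = 0.0841 × 657 = 55.3 kJ.

W_max ≈ 55.3 kJ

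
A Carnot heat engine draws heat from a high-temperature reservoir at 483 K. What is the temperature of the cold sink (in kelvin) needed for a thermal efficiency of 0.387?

T_C ≈ 296 K

From η = 1 − T_C/T_H, T_C = T_H·(1 − η) = 483.00 × (1 − 0.387) = 296 K.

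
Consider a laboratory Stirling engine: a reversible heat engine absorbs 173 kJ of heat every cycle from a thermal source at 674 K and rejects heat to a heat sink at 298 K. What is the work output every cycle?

Since the cycle is reversible, η = 1 − T_C/T_H = 1 − 298.00/674.00 = 0.5579.
W = η·Q_H = 0.5579 × 173 = 96.5 kJ.

W ≈ 96.5 kJ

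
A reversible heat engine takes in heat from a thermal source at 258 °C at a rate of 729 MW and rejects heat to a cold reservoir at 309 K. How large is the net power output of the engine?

T_H = 258 °C → 258 + 273.15 = 531.15 K.
Since the cycle is reversible, η = 1 − T_C/T_H = 1 − 309.00/531.15 = 0.4182.
W = η·Q_H = 0.4182 × 729 = 304.9 MW.

Ẇ ≈ 304.9 MW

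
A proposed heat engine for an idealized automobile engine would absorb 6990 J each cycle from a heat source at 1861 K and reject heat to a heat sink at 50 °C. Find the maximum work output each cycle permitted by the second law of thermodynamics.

T_C = 50 °C → 50 + 273.15 = 323.15 K.
The upper bound on efficiency is η_max = 1 − T_C/T_H = 1 − 323.15/1861.00 = 0.8264.
W_max = η_max · Q_H = 0.8264 × 6990 = 5776 J.

W_max ≈ 5776 J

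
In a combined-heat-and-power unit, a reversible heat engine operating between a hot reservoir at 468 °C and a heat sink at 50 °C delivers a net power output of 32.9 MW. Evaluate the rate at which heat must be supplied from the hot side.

T_H = 468 °C → 468 + 273.15 = 741.15 K.
T_C = 50 °C → 50 + 273.15 = 323.15 K.
The Carnot efficiency is η = 1 − T_C/T_H = 1 − 323.15/741.15 = 0.5640.
Q_H = W/η = 32.9/0.5640 = 58.3 MW.

Q̇_H ≈ 58.3 MW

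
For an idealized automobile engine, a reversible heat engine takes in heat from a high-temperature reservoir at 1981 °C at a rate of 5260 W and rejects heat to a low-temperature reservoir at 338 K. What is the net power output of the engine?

T_H = 1981 °C → 1981 + 273.15 = 2254.15 K.
For a reversible engine, η = 1 − T_C/T_H = 1 − 338.00/2254.15 = 0.8501.
W = η·Q_H = 0.8501 × 5260 = 4470 W.

Ẇ ≈ 4470 W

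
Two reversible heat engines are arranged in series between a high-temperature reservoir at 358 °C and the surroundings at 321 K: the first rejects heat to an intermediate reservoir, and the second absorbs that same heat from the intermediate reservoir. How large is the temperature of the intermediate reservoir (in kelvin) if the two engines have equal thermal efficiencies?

T_m ≈ 450.1 K

T_H = 358 °C → 358 + 273.15 = 631.15 K.
Equal efficiencies require 1 − T_m/T_H = 1 − T_C/T_m, i.e. T_m/T_H = T_C/T_m, so T_m = √(T_H·T_C) = √(631.15 × 321.00) = 450.1 K.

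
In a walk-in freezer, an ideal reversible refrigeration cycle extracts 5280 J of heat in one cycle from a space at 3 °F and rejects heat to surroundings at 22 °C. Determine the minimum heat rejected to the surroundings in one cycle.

Q_H ≈ 6063 J

T_H = 22 °C → 22 + 273.15 = 295.15 K.
T_C = 3 °F → (3 − 32) × 5/9 = -16.11 °C = 257.04 K.
For a reversible cycle Q_H/Q_C = T_H/T_C, so Q_H = Q_C·T_H/T_C = 5280 × 295.15/257.04 = 6063 J.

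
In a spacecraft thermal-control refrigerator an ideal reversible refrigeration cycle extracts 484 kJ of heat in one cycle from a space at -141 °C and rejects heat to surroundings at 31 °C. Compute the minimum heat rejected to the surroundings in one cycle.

Q_H ≈ 1110 kJ

T_H = 31 °C → 31 + 273.15 = 304.15 K.
T_C = -141 °C → -141 + 273.15 = 132.15 K.
For a reversible cycle Q_H/Q_C = T_H/T_C, so Q_H = Q_C·T_H/T_C = 484 × 304.15/132.15 = 1110 kJ.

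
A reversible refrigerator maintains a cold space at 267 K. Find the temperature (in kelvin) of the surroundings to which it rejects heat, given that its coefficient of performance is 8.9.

T_H ≈ 297 K

COP_R = T_C/(T_H − T_C) ⇒ T_H = T_C·(1 + 1/COP_R) = 267.00 × (1 + 1/8.9) = 297 K.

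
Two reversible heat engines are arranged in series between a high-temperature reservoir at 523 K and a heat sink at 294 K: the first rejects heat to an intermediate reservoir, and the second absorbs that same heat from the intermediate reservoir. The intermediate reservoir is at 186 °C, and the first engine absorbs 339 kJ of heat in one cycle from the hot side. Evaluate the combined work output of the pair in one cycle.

Two reversible stages in series are equivalent to a single Carnot engine between T_H and T_C, so η_total = 1 − T_C/T_H = 1 − 294.00/523.00 = 0.4379.
W_total = η_total · Q_H = 0.4379 × 339 = 148.4 kJ.

W_total ≈ 148.4 kJ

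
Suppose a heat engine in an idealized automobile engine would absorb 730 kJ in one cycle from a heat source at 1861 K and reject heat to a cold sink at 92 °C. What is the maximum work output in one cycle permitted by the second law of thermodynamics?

T_C = 92 °C → 92 + 273.15 = 365.15 K.
The second-law ceiling is the Carnot efficiency, η_max = 1 − T_C/T_H = 1 − 365.15/1861.00 = 0.8038.
W_max = η_max · Q_H = 0.8038 × 730 = 587 kJ.

W_max ≈ 587 kJ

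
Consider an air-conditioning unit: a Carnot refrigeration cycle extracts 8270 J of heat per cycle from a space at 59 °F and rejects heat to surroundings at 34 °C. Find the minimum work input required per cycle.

T_H = 34 °C → 34 + 273.15 = 307.15 K.
T_C = 59 °F → (59 − 32) × 5/9 = 15.00 °C = 288.15 K.
Carnot COP: COP_R = T_C/(T_H − T_C) = 288.15/19.00 = 15.1658.
W = Q_C/COP_R = 8270/15.1658 = 545.3 J.

W_in ≈ 545.3 J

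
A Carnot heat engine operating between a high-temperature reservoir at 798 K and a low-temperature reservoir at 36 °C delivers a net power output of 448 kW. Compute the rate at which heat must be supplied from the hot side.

Q̇_H ≈ 731.3 kW

T_C = 36 °C → 36 + 273.15 = 309.15 K.
η_rev = 1 − T_C/T_H = 1 − 309.15/798.00 = 0.6126.
Q_H = W/η = 448/0.6126 = 731.3 kW.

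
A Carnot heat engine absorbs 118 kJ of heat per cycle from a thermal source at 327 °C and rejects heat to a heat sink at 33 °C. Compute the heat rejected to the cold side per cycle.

Q_C ≈ 60.2 kJ

T_H = 327 °C → 327 + 273.15 = 600.15 K.
T_C = 33 °C → 33 + 273.15 = 306.15 K.
Carnot efficiency: η = 1 − T_C/T_H = 1 − 306.15/600.15 = 0.4899.
For a reversible cycle Q_C/Q_H = T_C/T_H, so Q_C = 118 × 306.15/600.15 = 60.2 kJ.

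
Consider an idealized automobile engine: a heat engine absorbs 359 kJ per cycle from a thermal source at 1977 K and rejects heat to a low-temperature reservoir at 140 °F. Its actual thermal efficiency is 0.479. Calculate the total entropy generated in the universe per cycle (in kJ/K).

ΔS_univ ≈ 0.380 kJ/K

T_C = 140 °F → (140 − 32) × 5/9 = 60.00 °C = 333.15 K.
W = η·Q_H = 0.479 × 359 = 172.0 kJ, so Q_C = Q_H − W = 187.0 kJ.
The hot reservoir loses entropy Q_H/T_H = 359/1977.00 = 0.1816 kJ/K; the cold reservoir gains Q_C/T_C = 187.0/333.15 = 0.5614 kJ/K.
ΔS_univ = −Q_H/T_H + Q_C/T_C = 0.380 kJ/K (> 0, since η = 0.479 < η_Carnot = 0.831).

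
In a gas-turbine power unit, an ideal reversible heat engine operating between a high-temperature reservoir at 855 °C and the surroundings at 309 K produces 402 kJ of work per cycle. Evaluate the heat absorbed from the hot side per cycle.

Q_H ≈ 554 kJ

T_H = 855 °C → 855 + 273.15 = 1128.15 K.
Carnot efficiency: η = 1 − T_C/T_H = 1 − 309.00/1128.15 = 0.7261.
Q_H = W/η = 402/0.7261 = 554 kJ.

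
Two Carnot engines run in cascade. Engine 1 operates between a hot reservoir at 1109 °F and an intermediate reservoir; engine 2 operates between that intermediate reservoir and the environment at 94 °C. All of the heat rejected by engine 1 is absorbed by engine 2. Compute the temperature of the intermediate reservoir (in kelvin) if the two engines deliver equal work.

T_H = 1109 °F → (1109 − 32) × 5/9 = 598.33 °C = 871.48 K.
T_C = 94 °C → 94 + 273.15 = 367.15 K.
For reversible stages Q_m = Q_H·(T_m/T_H). Setting W₁ = Q_H(1 − T_m/T_H) equal to W₂ = Q_m(1 − T_C/T_m) = Q_H·(T_m − T_C)/T_H gives T_H − T_m = T_m − T_C, so T_m = (T_H + T_C)/2 = (871.48 + 367.15)/2 = 619.3 K.

T_m ≈ 619.3 K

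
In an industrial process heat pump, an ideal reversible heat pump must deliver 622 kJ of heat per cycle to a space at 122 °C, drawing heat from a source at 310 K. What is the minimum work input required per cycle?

T_H = 122 °C → 122 + 273.15 = 395.15 K.
For a reversible heat pump, COP_HP = T_H/(T_H − T_C) = 395.15/85.15 = 4.6406.
W = Q_H/COP_HP = 622/4.6406 = 134.0 kJ.

W_in ≈ 134.0 kJ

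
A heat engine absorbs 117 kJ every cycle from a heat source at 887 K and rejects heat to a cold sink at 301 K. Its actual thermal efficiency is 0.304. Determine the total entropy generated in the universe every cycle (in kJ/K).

W = η·Q_H = 0.304 × 117 = 35.57 kJ, so Q_C = Q_H − W = 81.43 kJ.
Entropy balance on the reservoirs: −Q_H/T_H = -0.1319 kJ/K, +Q_C/T_C = 0.2705 kJ/K.
ΔS_univ = −Q_H/T_H + Q_C/T_C = 0.139 kJ/K (> 0, since η = 0.304 < η_Carnot = 0.661).

ΔS_univ ≈ 0.139 kJ/K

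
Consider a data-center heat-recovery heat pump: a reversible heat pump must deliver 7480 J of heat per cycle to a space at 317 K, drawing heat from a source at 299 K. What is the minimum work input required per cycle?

The Carnot heat-pump COP is COP_HP = T_H/(T_H − T_C) = 317.00/18.00 = 17.6111.
W = Q_H/COP_HP = 7480/17.6111 = 425 J.

W_in ≈ 425 J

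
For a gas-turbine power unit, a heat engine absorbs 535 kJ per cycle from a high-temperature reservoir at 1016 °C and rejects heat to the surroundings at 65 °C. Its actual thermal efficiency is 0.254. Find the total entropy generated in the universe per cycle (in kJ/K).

T_H = 1016 °C → 1016 + 273.15 = 1289.15 K.
T_C = 65 °C → 65 + 273.15 = 338.15 K.
W = η·Q_H = 0.254 × 535 = 135.9 kJ, so Q_C = Q_H − W = 399.1 kJ.
The hot reservoir loses entropy Q_H/T_H = 535/1289.15 = 0.4150 kJ/K; the cold reservoir gains Q_C/T_C = 399.1/338.15 = 1.180 kJ/K.
ΔS_univ = −Q_H/T_H + Q_C/T_C = 0.7653 kJ/K (> 0, since η = 0.254 < η_Carnot = 0.738).

ΔS_univ ≈ 0.7653 kJ/K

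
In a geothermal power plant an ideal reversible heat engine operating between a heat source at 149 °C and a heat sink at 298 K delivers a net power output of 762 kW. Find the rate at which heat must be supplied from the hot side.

T_H = 149 °C → 149 + 273.15 = 422.15 K.
For a reversible engine, η = 1 − T_C/T_H = 1 − 298.00/422.15 = 0.2941.
Q_H = W/η = 762/0.2941 = 2590 kW.

Q̇_H ≈ 2590 kW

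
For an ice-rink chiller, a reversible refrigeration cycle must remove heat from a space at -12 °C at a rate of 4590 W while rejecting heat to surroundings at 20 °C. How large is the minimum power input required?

T_H = 20 °C → 20 + 273.15 = 293.15 K.
T_C = -12 °C → -12 + 273.15 = 261.15 K.
The reversible coefficient of performance is COP_R = T_C/(T_H − T_C) = 261.15/32.00 = 8.1609.
W = Q_C/COP_R = 4590/8.1609 = 562 W.

Ẇ_in ≈ 562 W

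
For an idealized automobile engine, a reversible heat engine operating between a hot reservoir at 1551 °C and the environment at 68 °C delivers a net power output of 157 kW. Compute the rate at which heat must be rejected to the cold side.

Q̇_C ≈ 36.12 kW

T_H = 1551 °C → 1551 + 273.15 = 1824.15 K.
T_C = 68 °C → 68 + 273.15 = 341.15 K.
Carnot efficiency: η = 1 − T_C/T_H = 1 − 341.15/1824.15 = 0.8130.
Since Q_C/Q_H = T_C/T_H and Q_H = W/η, Q_C = W·T_C/(T_H − T_C) = 157 × 341.15/1483.00 = 36.12 kW.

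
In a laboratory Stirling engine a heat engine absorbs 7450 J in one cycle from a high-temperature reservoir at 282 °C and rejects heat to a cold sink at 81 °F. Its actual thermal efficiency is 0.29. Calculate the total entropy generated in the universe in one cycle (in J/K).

T_H = 282 °C → 282 + 273.15 = 555.15 K.
T_C = 81 °F → (81 − 32) × 5/9 = 27.22 °C = 300.37 K.
W = η·Q_H = 0.29 × 7450 = 2160 J, so Q_C = Q_H − W = 5290 J.
Entropy balance on the reservoirs: −Q_H/T_H = -13.42 J/K, +Q_C/T_C = 17.61 J/K.
ΔS_univ = −Q_H/T_H + Q_C/T_C = 4.190 J/K (> 0, since η = 0.29 < η_Carnot = 0.459).

ΔS_univ ≈ 4.190 J/K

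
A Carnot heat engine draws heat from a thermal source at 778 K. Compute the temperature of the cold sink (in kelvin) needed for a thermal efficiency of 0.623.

From η = 1 − T_C/T_H, T_C = T_H·(1 − η) = 778.00 × (1 − 0.623) = 293 K.

T_C ≈ 293 K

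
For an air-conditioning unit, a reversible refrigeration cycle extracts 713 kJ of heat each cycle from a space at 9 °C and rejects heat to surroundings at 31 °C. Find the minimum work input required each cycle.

T_H = 31 °C → 31 + 273.15 = 304.15 K.
T_C = 9 °C → 9 + 273.15 = 282.15 K.
For a reversible refrigerator, COP_R = T_C/(T_H − T_C) = 282.15/22.00 = 12.8250.
W = Q_C/COP_R = 713/12.8250 = 55.59 kJ.

W_in ≈ 55.59 kJ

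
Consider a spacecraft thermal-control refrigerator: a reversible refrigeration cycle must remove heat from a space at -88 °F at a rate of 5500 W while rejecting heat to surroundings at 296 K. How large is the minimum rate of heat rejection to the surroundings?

Q̇_H ≈ 7880 W

T_C = -88 °F → (-88 − 32) × 5/9 = -66.67 °C = 206.48 K.
For a reversible cycle Q_H/Q_C = T_H/T_C, so Q_H = Q_C·T_H/T_C = 5500 × 296.00/206.48 = 7880 W.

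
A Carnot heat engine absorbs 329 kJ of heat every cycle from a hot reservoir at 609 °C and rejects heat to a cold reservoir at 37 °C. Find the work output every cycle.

T_H = 609 °C → 609 + 273.15 = 882.15 K.
T_C = 37 °C → 37 + 273.15 = 310.15 K.
η_rev = 1 − T_C/T_H = 1 − 310.15/882.15 = 0.6484.
W = η·Q_H = 0.6484 × 329 = 213 kJ.

W ≈ 213 kJ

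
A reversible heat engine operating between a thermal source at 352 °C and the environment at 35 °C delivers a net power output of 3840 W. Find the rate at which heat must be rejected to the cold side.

Q̇_C ≈ 3730 W

T_H = 352 °C → 352 + 273.15 = 625.15 K.
T_C = 35 °C → 35 + 273.15 = 308.15 K.
η_rev = 1 − T_C/T_H = 1 − 308.15/625.15 = 0.5071.
Since Q_C/Q_H = T_C/T_H and Q_H = W/η, Q_C = W·T_C/(T_H − T_C) = 3840 × 308.15/317.00 = 3730 W.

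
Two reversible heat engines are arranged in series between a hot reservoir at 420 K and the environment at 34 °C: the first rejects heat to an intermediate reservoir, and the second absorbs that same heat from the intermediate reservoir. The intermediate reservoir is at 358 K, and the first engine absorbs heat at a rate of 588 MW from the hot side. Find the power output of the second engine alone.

T_C = 34 °C → 34 + 273.15 = 307.15 K.
Heat entering the second stage: Q_m = Q_H·(T_m/T_H) = 588 × 358.00/420.00 = 501.2 MW.
Second-stage efficiency η₂ = 1 − T_C/T_m = 1 − 307.15/358.00 = 0.1420, so W₂ = η₂·Q_m = 71.19 MW.

Ẇ₂ ≈ 71.19 MW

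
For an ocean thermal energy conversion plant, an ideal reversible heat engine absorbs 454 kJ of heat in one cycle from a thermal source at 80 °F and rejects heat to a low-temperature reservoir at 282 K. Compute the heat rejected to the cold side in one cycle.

T_H = 80 °F → (80 − 32) × 5/9 = 26.67 °C = 299.82 K.
Since the cycle is reversible, η = 1 − T_C/T_H = 1 − 282.00/299.82 = 0.0594.
For a reversible cycle Q_C/Q_H = T_C/T_H, so Q_C = 454 × 282.00/299.82 = 427.0 kJ.

Q_C ≈ 427.0 kJ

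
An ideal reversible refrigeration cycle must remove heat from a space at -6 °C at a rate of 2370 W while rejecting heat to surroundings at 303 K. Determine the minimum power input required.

T_C = -6 °C → -6 + 273.15 = 267.15 K.
The reversible coefficient of performance is COP_R = T_C/(T_H − T_C) = 267.15/35.85 = 7.4519.
W = Q_C/COP_R = 2370/7.4519 = 318 W.

Ẇ_in ≈ 318 W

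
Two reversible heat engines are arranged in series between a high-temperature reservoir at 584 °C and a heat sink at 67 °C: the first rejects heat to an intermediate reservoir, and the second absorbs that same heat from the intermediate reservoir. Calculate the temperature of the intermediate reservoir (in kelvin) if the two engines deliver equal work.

T_H = 584 °C → 584 + 273.15 = 857.15 K.
T_C = 67 °C → 67 + 273.15 = 340.15 K.
For reversible stages Q_m = Q_H·(T_m/T_H). Setting W₁ = Q_H(1 − T_m/T_H) equal to W₂ = Q_m(1 − T_C/T_m) = Q_H·(T_m − T_C)/T_H gives T_H − T_m = T_m − T_C, so T_m = (T_H + T_C)/2 = (857.15 + 340.15)/2 = 599 K.

T_m ≈ 599 K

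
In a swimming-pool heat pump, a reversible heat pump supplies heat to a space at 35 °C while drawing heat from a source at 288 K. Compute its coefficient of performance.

T_H = 35 °C → 35 + 273.15 = 308.15 K.
The Carnot heat-pump COP is COP_HP = T_H/(T_H − T_C) = 308.15/(308.15 − 288.00) = 15.29.

COP_HP ≈ 15.29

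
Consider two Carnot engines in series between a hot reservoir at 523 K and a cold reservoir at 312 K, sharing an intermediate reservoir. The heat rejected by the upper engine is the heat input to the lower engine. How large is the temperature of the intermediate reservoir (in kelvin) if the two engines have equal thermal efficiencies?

T_m ≈ 404.0 K

Equal efficiencies require 1 − T_m/T_H = 1 − T_C/T_m, i.e. T_m/T_H = T_C/T_m, so T_m = √(T_H·T_C) = √(523.00 × 312.00) = 404.0 K.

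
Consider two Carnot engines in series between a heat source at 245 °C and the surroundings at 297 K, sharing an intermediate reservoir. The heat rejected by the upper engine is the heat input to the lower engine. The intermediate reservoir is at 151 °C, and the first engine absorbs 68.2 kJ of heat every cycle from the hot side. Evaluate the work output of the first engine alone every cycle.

W₁ ≈ 12.37 kJ

T_H = 245 °C → 245 + 273.15 = 518.15 K.
T_m = 151 °C → 151 + 273.15 = 424.15 K.
First-stage efficiency η₁ = 1 − T_m/T_H = 1 − 424.15/518.15 = 0.1814.
W₁ = η₁·Q_H = 0.1814 × 68.2 = 12.37 kJ.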